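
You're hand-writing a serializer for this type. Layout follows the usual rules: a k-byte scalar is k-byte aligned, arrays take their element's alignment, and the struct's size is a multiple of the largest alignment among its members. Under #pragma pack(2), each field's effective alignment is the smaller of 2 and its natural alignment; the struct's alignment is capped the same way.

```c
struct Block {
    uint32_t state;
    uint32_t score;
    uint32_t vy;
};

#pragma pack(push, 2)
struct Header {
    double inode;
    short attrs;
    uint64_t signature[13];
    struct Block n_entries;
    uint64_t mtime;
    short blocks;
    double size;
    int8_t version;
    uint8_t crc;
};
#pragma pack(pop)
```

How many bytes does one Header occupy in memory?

146 bytes

Block: state at 0 (size 4, align 4) → ends 4; score at 4 (size 4, align 4) → ends 8; vy at 8 (size 4, align 4) → ends 12; total 12 bytes, alignment 4
inode at 0 (size 8, align 2) → ends 8
attrs at 8 (size 2, align 2) → ends 10
signature at 10 (size 104, align 2) → ends 114
n_entries at 114 (size 12, align 2) → ends 126
mtime at 126 (size 8, align 2) → ends 134
blocks at 134 (size 2, align 2) → ends 136
size at 136 (size 8, align 2) → ends 144
version at 144 (size 1, align 1) → ends 145
crc at 145 (size 1, align 1) → ends 146
total 146 bytes, alignment 2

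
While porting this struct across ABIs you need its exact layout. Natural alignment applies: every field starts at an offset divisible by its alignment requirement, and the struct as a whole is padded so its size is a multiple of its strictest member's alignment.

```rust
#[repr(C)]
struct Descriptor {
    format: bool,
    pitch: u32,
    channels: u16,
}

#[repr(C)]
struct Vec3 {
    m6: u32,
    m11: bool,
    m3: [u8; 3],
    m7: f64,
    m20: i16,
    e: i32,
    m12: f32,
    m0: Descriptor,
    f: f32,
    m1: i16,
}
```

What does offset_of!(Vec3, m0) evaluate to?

Descriptor: 0..1  format  (1B, 1-aligned); 1..4  -- padding (3B); 4..8  pitch  (4B, 4-aligned); 8..10  channels  (2B, 2-aligned); 10..12  -- tail padding (2B); sizeof = 12, alignof = 4
0..4  m6  (4B, 4-aligned)
4..5  m11  (1B, 1-aligned)
5..8  m3  (3B, 1-aligned)
8..16  m7  (8B, 8-aligned)
16..18  m20  (2B, 2-aligned)
18..20  -- padding (2B)
20..24  e  (4B, 4-aligned)
24..28  m12  (4B, 4-aligned)
28..40  m0  (12B, 4-aligned)

28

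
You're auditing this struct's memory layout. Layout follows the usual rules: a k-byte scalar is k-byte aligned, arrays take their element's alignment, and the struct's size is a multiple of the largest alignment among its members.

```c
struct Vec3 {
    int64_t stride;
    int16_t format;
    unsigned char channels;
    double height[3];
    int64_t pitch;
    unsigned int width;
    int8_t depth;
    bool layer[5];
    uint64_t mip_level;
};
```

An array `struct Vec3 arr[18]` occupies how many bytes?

@0: stride [8B, align 8] → 8
@8: format [2B, align 2] → 10
@10: channels [1B, align 1] → 11
+5 pad (align 8)
@16: height [24B, align 8] → 40
@40: pitch [8B, align 8] → 48
@48: width [4B, align 4] → 52
@52: depth [1B, align 1] → 53
@53: layer [5B, align 1] → 58
+6 pad (align 8)
@64: mip_level [8B, align 8] → 72
size 72, align 8
array of 18: 18 × 72 = 1296

1296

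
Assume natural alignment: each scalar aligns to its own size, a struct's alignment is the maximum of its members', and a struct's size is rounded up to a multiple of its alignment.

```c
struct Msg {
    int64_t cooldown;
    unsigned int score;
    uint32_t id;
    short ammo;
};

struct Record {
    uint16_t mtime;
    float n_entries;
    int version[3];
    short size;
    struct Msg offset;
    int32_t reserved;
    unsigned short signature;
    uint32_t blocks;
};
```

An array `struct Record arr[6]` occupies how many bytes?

Msg: @0: cooldown [8B, align 8] → 8; @8: score [4B, align 4] → 12; @12: id [4B, align 4] → 16; @16: ammo [2B, align 2] → 18; +6 tail pad (align 8); size 24, align 8
@0: mtime [2B, align 2] → 2
+2 pad (align 4)
@4: n_entries [4B, align 4] → 8
@8: version [12B, align 4] → 20
@20: size [2B, align 2] → 22
+2 pad (align 8)
@24: offset [24B, align 8] → 48
@48: reserved [4B, align 4] → 52
@52: signature [2B, align 2] → 54
+2 pad (align 4)
@56: blocks [4B, align 4] → 60
+4 tail pad (align 8)
size 64, align 8
array of 6: 6 × 64 = 384

384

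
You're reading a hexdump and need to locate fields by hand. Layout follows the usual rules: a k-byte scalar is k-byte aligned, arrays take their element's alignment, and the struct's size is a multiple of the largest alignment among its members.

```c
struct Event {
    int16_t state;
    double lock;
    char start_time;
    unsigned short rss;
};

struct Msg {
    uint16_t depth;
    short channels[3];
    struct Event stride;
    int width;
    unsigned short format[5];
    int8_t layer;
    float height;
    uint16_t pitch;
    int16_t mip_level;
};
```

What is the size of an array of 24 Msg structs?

1344

Event: 0..2  state  (2B, 2-aligned); 2..8  -- padding (6B); 8..16  lock  (8B, 8-aligned); 16..17  start_time  (1B, 1-aligned); 17..18  -- padding (1B); 18..20  rss  (2B, 2-aligned); 20..24  -- tail padding (4B); sizeof = 24, alignof = 8
0..2  depth  (2B, 2-aligned)
2..8  channels  (6B, 2-aligned)
8..32  stride  (24B, 8-aligned)
32..36  width  (4B, 4-aligned)
36..46  format  (10B, 2-aligned)
46..47  layer  (1B, 1-aligned)
47..48  -- padding (1B)
48..52  height  (4B, 4-aligned)
52..54  pitch  (2B, 2-aligned)
54..56  mip_level  (2B, 2-aligned)
sizeof = 56, alignof = 8
array of 24: 24 × 56 = 1344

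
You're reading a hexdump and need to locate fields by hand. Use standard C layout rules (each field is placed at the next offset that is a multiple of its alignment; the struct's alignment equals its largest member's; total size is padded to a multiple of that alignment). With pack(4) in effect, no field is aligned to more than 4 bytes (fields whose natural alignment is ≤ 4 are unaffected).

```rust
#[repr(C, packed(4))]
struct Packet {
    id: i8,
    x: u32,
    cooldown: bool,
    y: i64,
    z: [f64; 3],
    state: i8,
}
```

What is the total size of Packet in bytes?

0..1  id  (1B, 1-aligned)
1..4  -- padding (3B)
4..8  x  (4B, 4-aligned)
8..9  cooldown  (1B, 1-aligned)
9..12  -- padding (3B)
12..20  y  (8B, 4-aligned)
20..44  z  (24B, 4-aligned)
44..45  state  (1B, 1-aligned)
45..48  -- tail padding (3B)
sizeof = 48, alignof = 4

48 bytes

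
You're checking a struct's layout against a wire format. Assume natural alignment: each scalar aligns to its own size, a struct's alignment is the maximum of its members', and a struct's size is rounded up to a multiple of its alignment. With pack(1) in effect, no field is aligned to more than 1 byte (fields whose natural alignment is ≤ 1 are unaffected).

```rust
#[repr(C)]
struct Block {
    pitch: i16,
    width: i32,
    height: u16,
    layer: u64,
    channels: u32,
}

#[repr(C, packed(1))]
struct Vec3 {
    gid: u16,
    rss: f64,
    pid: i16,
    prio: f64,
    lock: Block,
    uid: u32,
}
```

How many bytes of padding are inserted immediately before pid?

0

Block: pitch at 0 (size 2, align 2) → ends 2; pad 2 to align 4 for width; width at 4 (size 4, align 4) → ends 8; height at 8 (size 2, align 2) → ends 10; pad 6 to align 8 for layer; layer at 16 (size 8, align 8) → ends 24; channels at 24 (size 4, align 4) → ends 28; tail pad 4 to reach multiple of 8; total 32 bytes, alignment 8
gid at 0 (size 2, align 1) → ends 2
rss at 2 (size 8, align 1) → ends 10
pid at 10 (size 2, align 1) → ends 12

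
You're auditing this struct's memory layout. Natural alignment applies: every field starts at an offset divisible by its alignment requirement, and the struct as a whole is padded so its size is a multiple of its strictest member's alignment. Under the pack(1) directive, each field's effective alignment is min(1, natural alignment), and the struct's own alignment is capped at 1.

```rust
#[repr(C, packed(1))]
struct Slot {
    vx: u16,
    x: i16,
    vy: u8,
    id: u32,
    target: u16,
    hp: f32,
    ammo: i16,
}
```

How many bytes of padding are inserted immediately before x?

0

@0: vx [2B, align 1] → 2
@2: x [2B, align 1] → 4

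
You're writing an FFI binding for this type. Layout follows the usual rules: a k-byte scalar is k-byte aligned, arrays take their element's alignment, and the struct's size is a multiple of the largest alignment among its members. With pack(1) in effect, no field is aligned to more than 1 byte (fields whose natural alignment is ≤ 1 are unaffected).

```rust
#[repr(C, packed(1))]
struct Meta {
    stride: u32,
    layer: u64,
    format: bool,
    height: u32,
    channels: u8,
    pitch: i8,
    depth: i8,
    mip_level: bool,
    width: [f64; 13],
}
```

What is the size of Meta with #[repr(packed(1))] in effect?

125

stride at 0 (size 4, align 1) → ends 4
layer at 4 (size 8, align 1) → ends 12
format at 12 (size 1, align 1) → ends 13
height at 13 (size 4, align 1) → ends 17
channels at 17 (size 1, align 1) → ends 18
pitch at 18 (size 1, align 1) → ends 19
depth at 19 (size 1, align 1) → ends 20
mip_level at 20 (size 1, align 1) → ends 21
width at 21 (size 104, align 1) → ends 125
total 125 bytes, alignment 1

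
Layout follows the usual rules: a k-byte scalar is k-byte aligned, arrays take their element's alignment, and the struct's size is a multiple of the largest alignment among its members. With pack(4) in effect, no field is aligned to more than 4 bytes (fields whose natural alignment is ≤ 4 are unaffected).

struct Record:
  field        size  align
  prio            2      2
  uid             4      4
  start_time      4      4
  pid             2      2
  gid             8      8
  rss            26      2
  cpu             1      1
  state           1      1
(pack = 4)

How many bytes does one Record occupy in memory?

0..2  prio  (2B, 2-aligned)
2..4  -- padding (2B)
4..8  uid  (4B, 4-aligned)
8..12  start_time  (4B, 4-aligned)
12..14  pid  (2B, 2-aligned)
14..16  -- padding (2B)
16..24  gid  (8B, 4-aligned)
24..50  rss  (26B, 2-aligned)
50..51  cpu  (1B, 1-aligned)
51..52  state  (1B, 1-aligned)
sizeof = 52, alignof = 4

52 bytes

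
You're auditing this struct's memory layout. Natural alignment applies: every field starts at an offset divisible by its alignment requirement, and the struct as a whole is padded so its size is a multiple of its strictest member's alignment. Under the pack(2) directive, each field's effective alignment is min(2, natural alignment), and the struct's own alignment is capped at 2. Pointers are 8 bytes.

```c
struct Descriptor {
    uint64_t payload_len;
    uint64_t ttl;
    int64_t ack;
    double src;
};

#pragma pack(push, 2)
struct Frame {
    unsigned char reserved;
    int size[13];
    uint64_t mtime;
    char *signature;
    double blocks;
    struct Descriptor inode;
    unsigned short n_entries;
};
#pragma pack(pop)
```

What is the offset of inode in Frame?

78

Descriptor: 0..8  payload_len  (8B, 8-aligned); 8..16  ttl  (8B, 8-aligned); 16..24  ack  (8B, 8-aligned); 24..32  src  (8B, 8-aligned); sizeof = 32, alignof = 8
0..1  reserved  (1B, 1-aligned)
1..2  -- padding (1B)
2..54  size  (52B, 2-aligned)
54..62  mtime  (8B, 2-aligned)
62..70  signature  (8B, 2-aligned)
70..78  blocks  (8B, 2-aligned)
78..110  inode  (32B, 2-aligned)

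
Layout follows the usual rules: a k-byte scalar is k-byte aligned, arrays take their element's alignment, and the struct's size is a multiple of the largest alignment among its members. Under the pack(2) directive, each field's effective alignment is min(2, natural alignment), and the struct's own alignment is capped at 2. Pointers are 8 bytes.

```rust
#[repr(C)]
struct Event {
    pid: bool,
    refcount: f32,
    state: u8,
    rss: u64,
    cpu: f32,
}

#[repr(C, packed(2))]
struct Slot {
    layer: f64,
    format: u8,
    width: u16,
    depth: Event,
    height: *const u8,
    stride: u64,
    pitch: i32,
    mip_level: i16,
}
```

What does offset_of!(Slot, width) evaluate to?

Event: 0..1  pid  (1B, 1-aligned); 1..4  -- padding (3B); 4..8  refcount  (4B, 4-aligned); 8..9  state  (1B, 1-aligned); 9..16  -- padding (7B); 16..24  rss  (8B, 8-aligned); 24..28  cpu  (4B, 4-aligned); 28..32  -- tail padding (4B); sizeof = 32, alignof = 8
0..8  layer  (8B, 2-aligned)
8..9  format  (1B, 1-aligned)
9..10  -- padding (1B)
10..12  width  (2B, 2-aligned)

10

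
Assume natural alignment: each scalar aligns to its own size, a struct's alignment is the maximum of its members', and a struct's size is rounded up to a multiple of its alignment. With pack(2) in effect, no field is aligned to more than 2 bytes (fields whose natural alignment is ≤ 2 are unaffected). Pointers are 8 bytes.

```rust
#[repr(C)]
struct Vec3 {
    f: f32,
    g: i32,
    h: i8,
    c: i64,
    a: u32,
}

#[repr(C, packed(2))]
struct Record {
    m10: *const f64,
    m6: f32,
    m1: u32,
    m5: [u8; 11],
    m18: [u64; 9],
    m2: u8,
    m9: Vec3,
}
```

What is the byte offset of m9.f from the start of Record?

Vec3: @0: f [4B, align 4] → 4; @4: g [4B, align 4] → 8; @8: h [1B, align 1] → 9; +7 pad (align 8); @16: c [8B, align 8] → 24; @24: a [4B, align 4] → 28; +4 tail pad (align 8); size 32, align 8
@0: m10 [8B, align 2] → 8
@8: m6 [4B, align 2] → 12
@12: m1 [4B, align 2] → 16
@16: m5 [11B, align 1] → 27
+1 pad (align 2)
@28: m18 [72B, align 2] → 100
@100: m2 [1B, align 1] → 101
+1 pad (align 2)
@102: m9 [32B, align 2] → 134
within Vec3: f at 0
102 + 0 = 102

102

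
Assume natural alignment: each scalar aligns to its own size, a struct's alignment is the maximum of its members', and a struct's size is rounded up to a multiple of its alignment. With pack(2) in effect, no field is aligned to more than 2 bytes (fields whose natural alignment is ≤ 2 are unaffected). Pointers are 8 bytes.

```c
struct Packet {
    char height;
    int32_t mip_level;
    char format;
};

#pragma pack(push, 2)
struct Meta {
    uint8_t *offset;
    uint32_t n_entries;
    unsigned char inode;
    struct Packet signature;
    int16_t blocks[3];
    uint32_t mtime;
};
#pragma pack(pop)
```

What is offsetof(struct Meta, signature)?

Packet: 0..1  height  (1B, 1-aligned); 1..4  -- padding (3B); 4..8  mip_level  (4B, 4-aligned); 8..9  format  (1B, 1-aligned); 9..12  -- tail padding (3B); sizeof = 12, alignof = 4
0..8  offset  (8B, 2-aligned)
8..12  n_entries  (4B, 2-aligned)
12..13  inode  (1B, 1-aligned)
13..14  -- padding (1B)
14..26  signature  (12B, 2-aligned)

14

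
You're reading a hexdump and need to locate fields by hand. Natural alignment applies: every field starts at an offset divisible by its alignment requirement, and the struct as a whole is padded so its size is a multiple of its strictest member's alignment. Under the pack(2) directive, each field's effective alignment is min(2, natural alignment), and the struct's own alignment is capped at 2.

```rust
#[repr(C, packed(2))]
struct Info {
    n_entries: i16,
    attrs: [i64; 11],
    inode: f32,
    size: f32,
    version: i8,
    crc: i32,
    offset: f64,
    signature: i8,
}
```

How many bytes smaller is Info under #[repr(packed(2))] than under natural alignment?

natural layout:
  @0: n_entries [2B, align 2] → 2
  +6 pad (align 8)
  @8: attrs [88B, align 8] → 96
  @96: inode [4B, align 4] → 100
  @100: size [4B, align 4] → 104
  @104: version [1B, align 1] → 105
  +3 pad (align 4)
  @108: crc [4B, align 4] → 112
  @112: offset [8B, align 8] → 120
  @120: signature [1B, align 1] → 121
  +7 tail pad (align 8)
  size 128, align 8
packed(2) layout:
  @0: n_entries [2B, align 2] → 2
  @2: attrs [88B, align 2] → 90
  @90: inode [4B, align 2] → 94
  @94: size [4B, align 2] → 98
  @98: version [1B, align 1] → 99
  +1 pad (align 2)
  @100: crc [4B, align 2] → 104
  @104: offset [8B, align 2] → 112
  @112: signature [1B, align 1] → 113
  +1 tail pad (align 2)
  size 114, align 2
128 − 114 = 14

14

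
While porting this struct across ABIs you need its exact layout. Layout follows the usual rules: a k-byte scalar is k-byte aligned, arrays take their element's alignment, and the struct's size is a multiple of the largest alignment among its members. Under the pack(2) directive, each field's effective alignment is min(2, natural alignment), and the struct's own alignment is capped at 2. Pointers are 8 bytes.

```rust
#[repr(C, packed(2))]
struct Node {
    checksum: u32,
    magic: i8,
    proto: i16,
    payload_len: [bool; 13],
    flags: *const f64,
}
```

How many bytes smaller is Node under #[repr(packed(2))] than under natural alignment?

natural layout:
  @0: checksum [4B, align 4] → 4
  @4: magic [1B, align 1] → 5
  +1 pad (align 2)
  @6: proto [2B, align 2] → 8
  @8: payload_len [13B, align 1] → 21
  +3 pad (align 8)
  @24: flags [8B, align 8] → 32
  size 32, align 8
packed(2) layout:
  @0: checksum [4B, align 2] → 4
  @4: magic [1B, align 1] → 5
  +1 pad (align 2)
  @6: proto [2B, align 2] → 8
  @8: payload_len [13B, align 1] → 21
  +1 pad (align 2)
  @22: flags [8B, align 2] → 30
  size 30, align 2
32 − 30 = 2

2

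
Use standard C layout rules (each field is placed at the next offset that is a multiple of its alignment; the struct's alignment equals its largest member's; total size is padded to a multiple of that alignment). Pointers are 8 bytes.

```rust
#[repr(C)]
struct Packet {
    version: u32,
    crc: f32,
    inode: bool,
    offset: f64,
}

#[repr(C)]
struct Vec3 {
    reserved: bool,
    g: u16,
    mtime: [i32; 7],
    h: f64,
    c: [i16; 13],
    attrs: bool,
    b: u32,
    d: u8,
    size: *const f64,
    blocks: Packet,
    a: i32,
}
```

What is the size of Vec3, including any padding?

120 bytes

Packet: version at 0 (size 4, align 4) → ends 4; crc at 4 (size 4, align 4) → ends 8; inode at 8 (size 1, align 1) → ends 9; pad 7 to align 8 for offset; offset at 16 (size 8, align 8) → ends 24; total 24 bytes, alignment 8
reserved at 0 (size 1, align 1) → ends 1
pad 1 to align 2 for g
g at 2 (size 2, align 2) → ends 4
mtime at 4 (size 28, align 4) → ends 32
h at 32 (size 8, align 8) → ends 40
c at 40 (size 26, align 2) → ends 66
attrs at 66 (size 1, align 1) → ends 67
pad 1 to align 4 for b
b at 68 (size 4, align 4) → ends 72
d at 72 (size 1, align 1) → ends 73
pad 7 to align 8 for size
size at 80 (size 8, align 8) → ends 88
blocks at 88 (size 24, align 8) → ends 112
a at 112 (size 4, align 4) → ends 116
tail pad 4 to reach multiple of 8
total 120 bytes, alignment 8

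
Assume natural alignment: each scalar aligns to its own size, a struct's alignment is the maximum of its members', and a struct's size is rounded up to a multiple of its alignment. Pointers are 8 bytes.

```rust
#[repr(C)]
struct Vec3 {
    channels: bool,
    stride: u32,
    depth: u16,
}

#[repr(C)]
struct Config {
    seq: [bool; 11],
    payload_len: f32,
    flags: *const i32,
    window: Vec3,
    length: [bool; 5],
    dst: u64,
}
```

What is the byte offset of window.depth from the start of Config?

Vec3: 0..1  channels  (1B, 1-aligned); 1..4  -- padding (3B); 4..8  stride  (4B, 4-aligned); 8..10  depth  (2B, 2-aligned); 10..12  -- tail padding (2B); sizeof = 12, alignof = 4
0..11  seq  (11B, 1-aligned)
11..12  -- padding (1B)
12..16  payload_len  (4B, 4-aligned)
16..24  flags  (8B, 8-aligned)
24..36  window  (12B, 4-aligned)
within Vec3: depth at 8
24 + 8 = 32

32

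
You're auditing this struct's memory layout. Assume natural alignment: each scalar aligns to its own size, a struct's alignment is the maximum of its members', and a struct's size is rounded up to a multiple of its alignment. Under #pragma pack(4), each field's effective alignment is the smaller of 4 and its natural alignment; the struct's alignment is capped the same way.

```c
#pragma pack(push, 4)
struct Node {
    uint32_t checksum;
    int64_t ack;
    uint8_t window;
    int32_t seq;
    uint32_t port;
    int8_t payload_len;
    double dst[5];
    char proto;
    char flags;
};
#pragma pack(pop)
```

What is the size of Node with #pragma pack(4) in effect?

72

0..4  checksum  (4B, 4-aligned)
4..12  ack  (8B, 4-aligned)
12..13  window  (1B, 1-aligned)
13..16  -- padding (3B)
16..20  seq  (4B, 4-aligned)
20..24  port  (4B, 4-aligned)
24..25  payload_len  (1B, 1-aligned)
25..28  -- padding (3B)
28..68  dst  (40B, 4-aligned)
68..69  proto  (1B, 1-aligned)
69..70  flags  (1B, 1-aligned)
70..72  -- tail padding (2B)
sizeof = 72, alignof = 4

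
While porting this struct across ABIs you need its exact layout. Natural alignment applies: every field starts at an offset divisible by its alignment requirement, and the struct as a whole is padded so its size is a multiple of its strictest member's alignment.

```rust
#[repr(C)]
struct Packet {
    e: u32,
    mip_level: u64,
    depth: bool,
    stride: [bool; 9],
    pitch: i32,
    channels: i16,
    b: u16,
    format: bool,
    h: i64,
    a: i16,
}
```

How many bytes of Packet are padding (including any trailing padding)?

0..4  e  (4B, 4-aligned)
4..8  -- padding (4B)
8..16  mip_level  (8B, 8-aligned)
16..17  depth  (1B, 1-aligned)
17..26  stride  (9B, 1-aligned)
26..28  -- padding (2B)
28..32  pitch  (4B, 4-aligned)
32..34  channels  (2B, 2-aligned)
34..36  b  (2B, 2-aligned)
36..37  format  (1B, 1-aligned)
37..40  -- padding (3B)
40..48  h  (8B, 8-aligned)
48..50  a  (2B, 2-aligned)
50..56  -- tail padding (6B)
sizeof = 56, alignof = 8
data bytes 41, size 56 → padding 15

15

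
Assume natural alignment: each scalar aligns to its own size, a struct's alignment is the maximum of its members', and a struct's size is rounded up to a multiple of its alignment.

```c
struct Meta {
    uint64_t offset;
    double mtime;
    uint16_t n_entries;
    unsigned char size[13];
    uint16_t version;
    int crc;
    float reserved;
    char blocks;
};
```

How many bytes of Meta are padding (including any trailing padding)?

@0: offset [8B, align 8] → 8
@8: mtime [8B, align 8] → 16
@16: n_entries [2B, align 2] → 18
@18: size [13B, align 1] → 31
+1 pad (align 2)
@32: version [2B, align 2] → 34
+2 pad (align 4)
@36: crc [4B, align 4] → 40
@40: reserved [4B, align 4] → 44
@44: blocks [1B, align 1] → 45
+3 tail pad (align 8)
size 48, align 8
data bytes 42, size 48 → padding 6

6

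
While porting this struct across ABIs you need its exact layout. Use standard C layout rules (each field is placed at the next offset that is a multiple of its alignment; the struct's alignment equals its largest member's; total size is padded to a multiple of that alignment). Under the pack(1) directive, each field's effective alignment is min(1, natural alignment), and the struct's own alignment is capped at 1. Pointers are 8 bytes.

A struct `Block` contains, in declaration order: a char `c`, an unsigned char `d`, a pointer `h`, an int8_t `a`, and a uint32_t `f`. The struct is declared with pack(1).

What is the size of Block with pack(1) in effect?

15

@0: c [1B, align 1] → 1
@1: d [1B, align 1] → 2
@2: h [8B, align 1] → 10
@10: a [1B, align 1] → 11
@11: f [4B, align 1] → 15
size 15, align 1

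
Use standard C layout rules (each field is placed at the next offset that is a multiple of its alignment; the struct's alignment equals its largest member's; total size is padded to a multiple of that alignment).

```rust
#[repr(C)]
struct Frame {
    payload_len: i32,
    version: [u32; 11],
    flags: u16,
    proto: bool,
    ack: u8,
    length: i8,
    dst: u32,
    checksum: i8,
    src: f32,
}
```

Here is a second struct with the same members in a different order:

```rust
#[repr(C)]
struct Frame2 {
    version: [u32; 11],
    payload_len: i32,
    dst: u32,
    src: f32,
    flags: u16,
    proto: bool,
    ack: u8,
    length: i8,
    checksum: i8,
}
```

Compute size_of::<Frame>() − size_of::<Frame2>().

4

0..4  payload_len  (4B, 4-aligned)
4..48  version  (44B, 4-aligned)
48..50  flags  (2B, 2-aligned)
50..51  proto  (1B, 1-aligned)
51..52  ack  (1B, 1-aligned)
52..53  length  (1B, 1-aligned)
53..56  -- padding (3B)
56..60  dst  (4B, 4-aligned)
60..61  checksum  (1B, 1-aligned)
61..64  -- padding (3B)
64..68  src  (4B, 4-aligned)
sizeof = 68, alignof = 4
— Frame2 —
0..44  version  (44B, 4-aligned)
44..48  payload_len  (4B, 4-aligned)
48..52  dst  (4B, 4-aligned)
52..56  src  (4B, 4-aligned)
56..58  flags  (2B, 2-aligned)
58..59  proto  (1B, 1-aligned)
59..60  ack  (1B, 1-aligned)
60..61  length  (1B, 1-aligned)
61..62  checksum  (1B, 1-aligned)
62..64  -- tail padding (2B)
sizeof = 64, alignof = 4
68 − 64 = 4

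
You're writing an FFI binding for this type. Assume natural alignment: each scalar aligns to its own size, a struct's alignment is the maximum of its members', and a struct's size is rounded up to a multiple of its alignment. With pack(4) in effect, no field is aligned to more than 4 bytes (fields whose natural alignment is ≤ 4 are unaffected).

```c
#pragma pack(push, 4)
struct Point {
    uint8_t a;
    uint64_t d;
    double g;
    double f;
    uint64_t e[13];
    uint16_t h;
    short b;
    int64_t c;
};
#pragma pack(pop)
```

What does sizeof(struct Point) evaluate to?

144 bytes

@0: a [1B, align 1] → 1
+3 pad (align 4)
@4: d [8B, align 4] → 12
@12: g [8B, align 4] → 20
@20: f [8B, align 4] → 28
@28: e [104B, align 4] → 132
@132: h [2B, align 2] → 134
@134: b [2B, align 2] → 136
@136: c [8B, align 4] → 144
size 144, align 4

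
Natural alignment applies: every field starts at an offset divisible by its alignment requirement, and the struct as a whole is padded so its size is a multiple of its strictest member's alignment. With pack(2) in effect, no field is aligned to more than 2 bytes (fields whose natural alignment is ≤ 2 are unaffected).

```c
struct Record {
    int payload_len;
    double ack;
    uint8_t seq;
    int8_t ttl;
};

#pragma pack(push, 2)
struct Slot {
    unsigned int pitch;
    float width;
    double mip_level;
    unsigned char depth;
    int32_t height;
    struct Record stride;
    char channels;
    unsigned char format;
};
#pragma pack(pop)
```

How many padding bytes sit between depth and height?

1

Record: @0: payload_len [4B, align 4] → 4; +4 pad (align 8); @8: ack [8B, align 8] → 16; @16: seq [1B, align 1] → 17; @17: ttl [1B, align 1] → 18; +6 tail pad (align 8); size 24, align 8
@0: pitch [4B, align 2] → 4
@4: width [4B, align 2] → 8
@8: mip_level [8B, align 2] → 16
@16: depth [1B, align 1] → 17
+1 pad (align 2)
@18: height [4B, align 2] → 22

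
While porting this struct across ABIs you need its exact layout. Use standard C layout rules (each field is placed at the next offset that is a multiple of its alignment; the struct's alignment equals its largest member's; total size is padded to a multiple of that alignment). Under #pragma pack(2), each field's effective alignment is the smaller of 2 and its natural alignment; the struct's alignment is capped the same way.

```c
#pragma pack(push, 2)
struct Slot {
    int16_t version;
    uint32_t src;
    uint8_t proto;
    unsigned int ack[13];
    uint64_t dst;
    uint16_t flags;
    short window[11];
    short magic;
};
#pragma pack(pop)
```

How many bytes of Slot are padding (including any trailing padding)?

version at 0 (size 2, align 2) → ends 2
src at 2 (size 4, align 2) → ends 6
proto at 6 (size 1, align 1) → ends 7
pad 1 to align 2 for ack
ack at 8 (size 52, align 2) → ends 60
dst at 60 (size 8, align 2) → ends 68
flags at 68 (size 2, align 2) → ends 70
window at 70 (size 22, align 2) → ends 92
magic at 92 (size 2, align 2) → ends 94
total 94 bytes, alignment 2
data bytes 93, size 94 → padding 1

1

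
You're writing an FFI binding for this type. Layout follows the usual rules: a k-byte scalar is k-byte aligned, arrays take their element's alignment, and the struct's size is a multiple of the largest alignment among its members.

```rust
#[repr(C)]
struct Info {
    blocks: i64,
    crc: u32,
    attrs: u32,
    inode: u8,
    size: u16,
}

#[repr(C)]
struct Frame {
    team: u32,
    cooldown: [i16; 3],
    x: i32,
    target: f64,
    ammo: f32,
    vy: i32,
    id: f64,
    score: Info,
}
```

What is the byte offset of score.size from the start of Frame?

Info: blocks at 0 (size 8, align 8) → ends 8; crc at 8 (size 4, align 4) → ends 12; attrs at 12 (size 4, align 4) → ends 16; inode at 16 (size 1, align 1) → ends 17; pad 1 to align 2 for size; size at 18 (size 2, align 2) → ends 20; tail pad 4 to reach multiple of 8; total 24 bytes, alignment 8
team at 0 (size 4, align 4) → ends 4
cooldown at 4 (size 6, align 2) → ends 10
pad 2 to align 4 for x
x at 12 (size 4, align 4) → ends 16
target at 16 (size 8, align 8) → ends 24
ammo at 24 (size 4, align 4) → ends 28
vy at 28 (size 4, align 4) → ends 32
id at 32 (size 8, align 8) → ends 40
score at 40 (size 24, align 8) → ends 64
within Info: size at 18
40 + 18 = 58

58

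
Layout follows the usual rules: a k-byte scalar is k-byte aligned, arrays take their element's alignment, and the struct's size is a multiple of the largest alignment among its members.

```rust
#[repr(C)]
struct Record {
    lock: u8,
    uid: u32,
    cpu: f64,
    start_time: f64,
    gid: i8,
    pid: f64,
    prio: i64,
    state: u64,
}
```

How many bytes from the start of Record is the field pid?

lock at 0 (size 1, align 1) → ends 1
pad 3 to align 4 for uid
uid at 4 (size 4, align 4) → ends 8
cpu at 8 (size 8, align 8) → ends 16
start_time at 16 (size 8, align 8) → ends 24
gid at 24 (size 1, align 1) → ends 25
pad 7 to align 8 for pid
pid at 32 (size 8, align 8) → ends 40

32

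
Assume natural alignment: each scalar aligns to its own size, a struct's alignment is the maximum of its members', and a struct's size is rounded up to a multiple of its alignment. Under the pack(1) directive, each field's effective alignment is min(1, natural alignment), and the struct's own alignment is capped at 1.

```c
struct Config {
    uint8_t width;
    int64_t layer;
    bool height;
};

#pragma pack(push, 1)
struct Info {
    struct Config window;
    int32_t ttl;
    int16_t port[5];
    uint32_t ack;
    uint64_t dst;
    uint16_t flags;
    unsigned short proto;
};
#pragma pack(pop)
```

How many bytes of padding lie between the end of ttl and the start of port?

Config: @0: width [1B, align 1] → 1; +7 pad (align 8); @8: layer [8B, align 8] → 16; @16: height [1B, align 1] → 17; +7 tail pad (align 8); size 24, align 8
@0: window [24B, align 1] → 24
@24: ttl [4B, align 1] → 28
@28: port [10B, align 1] → 38

0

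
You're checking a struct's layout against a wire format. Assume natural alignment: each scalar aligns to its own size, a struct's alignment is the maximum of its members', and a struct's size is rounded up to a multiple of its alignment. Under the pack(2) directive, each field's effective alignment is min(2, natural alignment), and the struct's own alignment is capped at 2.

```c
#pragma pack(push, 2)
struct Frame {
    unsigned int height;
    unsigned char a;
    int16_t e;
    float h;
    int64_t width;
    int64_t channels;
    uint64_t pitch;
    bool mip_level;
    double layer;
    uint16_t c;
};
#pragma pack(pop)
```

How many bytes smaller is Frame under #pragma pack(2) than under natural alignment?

natural layout:
  @0: height [4B, align 4] → 4
  @4: a [1B, align 1] → 5
  +1 pad (align 2)
  @6: e [2B, align 2] → 8
  @8: h [4B, align 4] → 12
  +4 pad (align 8)
  @16: width [8B, align 8] → 24
  @24: channels [8B, align 8] → 32
  @32: pitch [8B, align 8] → 40
  @40: mip_level [1B, align 1] → 41
  +7 pad (align 8)
  @48: layer [8B, align 8] → 56
  @56: c [2B, align 2] → 58
  +6 tail pad (align 8)
  size 64, align 8
packed(2) layout:
  @0: height [4B, align 2] → 4
  @4: a [1B, align 1] → 5
  +1 pad (align 2)
  @6: e [2B, align 2] → 8
  @8: h [4B, align 2] → 12
  @12: width [8B, align 2] → 20
  @20: channels [8B, align 2] → 28
  @28: pitch [8B, align 2] → 36
  @36: mip_level [1B, align 1] → 37
  +1 pad (align 2)
  @38: layer [8B, align 2] → 46
  @46: c [2B, align 2] → 48
  size 48, align 2
64 − 48 = 16

16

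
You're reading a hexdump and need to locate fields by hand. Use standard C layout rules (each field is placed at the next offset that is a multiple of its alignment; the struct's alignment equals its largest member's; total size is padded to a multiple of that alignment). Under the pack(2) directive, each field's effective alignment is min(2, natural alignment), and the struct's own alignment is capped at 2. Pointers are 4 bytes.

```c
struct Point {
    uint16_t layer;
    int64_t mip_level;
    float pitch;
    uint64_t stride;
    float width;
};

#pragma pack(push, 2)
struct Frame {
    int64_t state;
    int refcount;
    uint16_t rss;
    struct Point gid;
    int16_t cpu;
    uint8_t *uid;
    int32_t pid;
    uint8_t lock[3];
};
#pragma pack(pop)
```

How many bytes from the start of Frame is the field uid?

56

Point: @0: layer [2B, align 2] → 2; +6 pad (align 8); @8: mip_level [8B, align 8] → 16; @16: pitch [4B, align 4] → 20; +4 pad (align 8); @24: stride [8B, align 8] → 32; @32: width [4B, align 4] → 36; +4 tail pad (align 8); size 40, align 8
@0: state [8B, align 2] → 8
@8: refcount [4B, align 2] → 12
@12: rss [2B, align 2] → 14
@14: gid [40B, align 2] → 54
@54: cpu [2B, align 2] → 56
@56: uid [4B, align 2] → 60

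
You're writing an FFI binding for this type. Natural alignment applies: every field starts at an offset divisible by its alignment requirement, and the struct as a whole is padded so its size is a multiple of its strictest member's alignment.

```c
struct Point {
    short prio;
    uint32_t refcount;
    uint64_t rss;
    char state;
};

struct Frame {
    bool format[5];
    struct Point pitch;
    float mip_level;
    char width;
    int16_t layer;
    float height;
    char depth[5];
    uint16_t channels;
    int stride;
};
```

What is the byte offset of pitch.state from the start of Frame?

24

Point: prio at 0 (size 2, align 2) → ends 2; pad 2 to align 4 for refcount; refcount at 4 (size 4, align 4) → ends 8; rss at 8 (size 8, align 8) → ends 16; state at 16 (size 1, align 1) → ends 17; tail pad 7 to reach multiple of 8; total 24 bytes, alignment 8
format at 0 (size 5, align 1) → ends 5
pad 3 to align 8 for pitch
pitch at 8 (size 24, align 8) → ends 32
within Point: state at 16
8 + 16 = 24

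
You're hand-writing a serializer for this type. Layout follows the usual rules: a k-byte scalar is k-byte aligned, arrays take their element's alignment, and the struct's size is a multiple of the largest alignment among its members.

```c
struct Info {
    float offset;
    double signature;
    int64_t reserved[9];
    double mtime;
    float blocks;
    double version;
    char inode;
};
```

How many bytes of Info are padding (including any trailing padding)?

@0: offset [4B, align 4] → 4
+4 pad (align 8)
@8: signature [8B, align 8] → 16
@16: reserved [72B, align 8] → 88
@88: mtime [8B, align 8] → 96
@96: blocks [4B, align 4] → 100
+4 pad (align 8)
@104: version [8B, align 8] → 112
@112: inode [1B, align 1] → 113
+7 tail pad (align 8)
size 120, align 8
data bytes 105, size 120 → padding 15

15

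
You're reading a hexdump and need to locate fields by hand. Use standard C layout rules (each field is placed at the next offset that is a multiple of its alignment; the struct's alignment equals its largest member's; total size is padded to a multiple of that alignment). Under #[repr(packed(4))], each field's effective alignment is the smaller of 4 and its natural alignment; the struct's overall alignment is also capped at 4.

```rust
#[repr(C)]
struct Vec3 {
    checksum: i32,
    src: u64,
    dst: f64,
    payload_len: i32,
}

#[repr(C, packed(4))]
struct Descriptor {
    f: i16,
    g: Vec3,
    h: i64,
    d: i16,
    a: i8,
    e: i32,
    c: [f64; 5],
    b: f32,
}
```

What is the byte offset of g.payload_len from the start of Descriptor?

28

Vec3: checksum at 0 (size 4, align 4) → ends 4; pad 4 to align 8 for src; src at 8 (size 8, align 8) → ends 16; dst at 16 (size 8, align 8) → ends 24; payload_len at 24 (size 4, align 4) → ends 28; tail pad 4 to reach multiple of 8; total 32 bytes, alignment 8
f at 0 (size 2, align 2) → ends 2
pad 2 to align 4 for g
g at 4 (size 32, align 4) → ends 36
within Vec3: payload_len at 24
4 + 24 = 28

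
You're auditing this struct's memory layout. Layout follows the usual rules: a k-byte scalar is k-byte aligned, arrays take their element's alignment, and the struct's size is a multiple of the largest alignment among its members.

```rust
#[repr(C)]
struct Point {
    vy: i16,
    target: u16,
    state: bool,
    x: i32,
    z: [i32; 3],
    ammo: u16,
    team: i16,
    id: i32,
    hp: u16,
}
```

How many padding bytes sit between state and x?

3

vy at 0 (size 2, align 2) → ends 2
target at 2 (size 2, align 2) → ends 4
state at 4 (size 1, align 1) → ends 5
pad 3 to align 4 for x
x at 8 (size 4, align 4) → ends 12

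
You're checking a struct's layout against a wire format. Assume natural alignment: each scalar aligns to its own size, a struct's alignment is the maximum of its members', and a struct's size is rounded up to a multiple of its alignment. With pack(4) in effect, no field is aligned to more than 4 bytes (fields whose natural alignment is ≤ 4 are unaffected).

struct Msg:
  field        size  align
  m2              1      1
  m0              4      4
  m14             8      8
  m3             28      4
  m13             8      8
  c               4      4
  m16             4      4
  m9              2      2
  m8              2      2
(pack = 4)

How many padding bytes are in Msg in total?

3

@0: m2 [1B, align 1] → 1
+3 pad (align 4)
@4: m0 [4B, align 4] → 8
@8: m14 [8B, align 4] → 16
@16: m3 [28B, align 4] → 44
@44: m13 [8B, align 4] → 52
@52: c [4B, align 4] → 56
@56: m16 [4B, align 4] → 60
@60: m9 [2B, align 2] → 62
@62: m8 [2B, align 2] → 64
size 64, align 4
data bytes 61, size 64 → padding 3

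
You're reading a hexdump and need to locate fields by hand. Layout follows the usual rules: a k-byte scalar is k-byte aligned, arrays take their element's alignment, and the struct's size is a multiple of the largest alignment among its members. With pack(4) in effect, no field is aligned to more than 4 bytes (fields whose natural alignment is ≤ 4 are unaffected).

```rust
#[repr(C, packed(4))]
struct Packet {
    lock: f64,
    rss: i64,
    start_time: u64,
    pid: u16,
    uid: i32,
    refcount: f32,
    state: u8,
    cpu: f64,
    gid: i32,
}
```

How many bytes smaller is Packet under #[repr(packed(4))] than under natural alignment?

4

natural layout:
  @0: lock [8B, align 8] → 8
  @8: rss [8B, align 8] → 16
  @16: start_time [8B, align 8] → 24
  @24: pid [2B, align 2] → 26
  +2 pad (align 4)
  @28: uid [4B, align 4] → 32
  @32: refcount [4B, align 4] → 36
  @36: state [1B, align 1] → 37
  +3 pad (align 8)
  @40: cpu [8B, align 8] → 48
  @48: gid [4B, align 4] → 52
  +4 tail pad (align 8)
  size 56, align 8
packed(4) layout:
  @0: lock [8B, align 4] → 8
  @8: rss [8B, align 4] → 16
  @16: start_time [8B, align 4] → 24
  @24: pid [2B, align 2] → 26
  +2 pad (align 4)
  @28: uid [4B, align 4] → 32
  @32: refcount [4B, align 4] → 36
  @36: state [1B, align 1] → 37
  +3 pad (align 4)
  @40: cpu [8B, align 4] → 48
  @48: gid [4B, align 4] → 52
  size 52, align 4
56 − 52 = 4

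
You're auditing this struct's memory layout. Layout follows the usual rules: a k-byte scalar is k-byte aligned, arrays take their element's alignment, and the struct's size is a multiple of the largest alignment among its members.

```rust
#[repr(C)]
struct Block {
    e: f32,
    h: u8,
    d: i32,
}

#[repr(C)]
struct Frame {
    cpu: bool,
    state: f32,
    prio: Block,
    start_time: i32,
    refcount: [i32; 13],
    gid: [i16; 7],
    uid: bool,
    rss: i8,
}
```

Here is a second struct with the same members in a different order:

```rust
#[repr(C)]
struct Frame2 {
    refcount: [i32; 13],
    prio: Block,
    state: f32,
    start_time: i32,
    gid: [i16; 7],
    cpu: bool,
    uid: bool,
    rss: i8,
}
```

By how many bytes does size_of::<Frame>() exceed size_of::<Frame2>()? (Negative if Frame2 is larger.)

0

Block: 0..4  e  (4B, 4-aligned); 4..5  h  (1B, 1-aligned); 5..8  -- padding (3B); 8..12  d  (4B, 4-aligned); sizeof = 12, alignof = 4
0..1  cpu  (1B, 1-aligned)
1..4  -- padding (3B)
4..8  state  (4B, 4-aligned)
8..20  prio  (12B, 4-aligned)
20..24  start_time  (4B, 4-aligned)
24..76  refcount  (52B, 4-aligned)
76..90  gid  (14B, 2-aligned)
90..91  uid  (1B, 1-aligned)
91..92  rss  (1B, 1-aligned)
sizeof = 92, alignof = 4
— Frame2 —
0..52  refcount  (52B, 4-aligned)
52..64  prio  (12B, 4-aligned)
64..68  state  (4B, 4-aligned)
68..72  start_time  (4B, 4-aligned)
72..86  gid  (14B, 2-aligned)
86..87  cpu  (1B, 1-aligned)
87..88  uid  (1B, 1-aligned)
88..89  rss  (1B, 1-aligned)
89..92  -- tail padding (3B)
sizeof = 92, alignof = 4
92 − 92 = 0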